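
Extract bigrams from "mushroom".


Word: "mushroom" (length 8)
Number of bigrams = 8 - 2 + 1 = 7
  Position 0: "mu"
  Position 1: "us"
  Position 2: "sh"
  Position 3: "hr"
  Position 4: "ro"
  Position 5: "oo"
  Position 6: "om"
Bigrams = "mu", "us", "sh", "hr", "ro", "oo", "om"


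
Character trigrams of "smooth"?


Word: "smooth" (length 6)
Number of trigrams = 6 - 3 + 1 = 4
  Position 0: "smo"
  Position 1: "moo"
  Position 2: "oot"
  Position 3: "oth"
Trigrams = "smo", "moo", "oot", "oth"


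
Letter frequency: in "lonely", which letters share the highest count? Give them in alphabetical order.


Word: "lonely"
Letter counts:
  'e': 1
  'l': 2
  'n': 1
  'o': 1
  'y': 1
Maximum count = 2
Most frequent = 'l' (2 times each)


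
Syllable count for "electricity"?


Word: "electricity"
Syllable breakdown: e / lec / tric / i / ty
Counting: 5 parts
= 5 syllables


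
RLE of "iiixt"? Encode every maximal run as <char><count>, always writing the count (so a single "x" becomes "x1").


String: "iiixt"
Scanning for consecutive runs:
  'i' x 3
  'x' x 1
  't' x 1
RLE = "i3x1t1"


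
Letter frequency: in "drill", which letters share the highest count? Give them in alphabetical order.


Word: "drill"
Letter counts:
  'd': 1
  'i': 1
  'l': 2
  'r': 1
Maximum count = 2
Most frequent = 'l' (2 times each)


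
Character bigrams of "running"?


Word: "running" (length 7)
Number of bigrams = 7 - 2 + 1 = 6
  Position 0: "ru"
  Position 1: "un"
  Position 2: "nn"
  Position 3: "ni"
  Position 4: "in"
  Position 5: "ng"
Bigrams = "ru", "un", "nn", "ni", "in", "ng"


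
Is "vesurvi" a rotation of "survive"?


Word: "survive", Candidate: "vesurvi"
Method: check if candidate is substring of word+word
"survivesurvive" contains "vesurvi"? Yes
Is rotation = Yes


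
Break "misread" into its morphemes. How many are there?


Word: "misread"
Morphemes: mis- / read
Each morpheme carries meaning
= 2 morphemes


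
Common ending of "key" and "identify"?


Word 1: "key"
Word 2: "identify"
Comparing from end:
  Pos -1: 'y' == 'y'
  Pos -2: 'e' != 'f' (stop)
LCS = "y" (length 1)


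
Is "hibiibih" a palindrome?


Word: "hibiibih"
Reversed: "hibiibih"
Forward == Backward? hibiibih == hibiibih
Palindrome = Yes


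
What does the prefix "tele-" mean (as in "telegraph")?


Prefix: tele-
Example: telegraph (tele- + graph)
Meaning = distant


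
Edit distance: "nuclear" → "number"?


Word 1: "nuclear" (length 7)
Word 2: "number" (length 6)
One optimal edit sequence (insert/delete/substitute each cost 1):
  1. keep 'n'
  2. keep 'u'
  3. substitute 'c' -> 'm'  (+1)
  4. substitute 'l' -> 'b'  (+1)
  5. keep 'e'
  6. delete 'a'  (+1)
  7. keep 'r'
Total edit operations: 3
Edit distance = 3


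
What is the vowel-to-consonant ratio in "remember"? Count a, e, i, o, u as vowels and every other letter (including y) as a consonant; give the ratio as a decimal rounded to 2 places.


Word: "remember"
Vowels (a,e,i,o,u): 3
Consonants: 5
Ratio = 3/5
= 0.60


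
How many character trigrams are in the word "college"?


Word: "college" (length 7)
Number of 3-grams = length - 3 + 1 = 7 - 3 + 1
= 5


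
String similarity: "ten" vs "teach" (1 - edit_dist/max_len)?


Word 1: "ten" (length 3)
Word 2: "teach" (length 5)
One optimal edit sequence:
  1. keep 't'
  2. keep 'e'
  3. insert 'a'  (+1)
  4. insert 'c'  (+1)
  5. substitute 'n' -> 'h'  (+1)
Edit distance = 3
Max length = max(3, 5) = 5
Similarity = 1 - 3/5
= 0.4000


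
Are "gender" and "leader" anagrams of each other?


Word 1: "gender" → sorted: deegnr
Word 2: "leader" → sorted: adeelr
Same letters? deegnr != adeelr
Anagram = No


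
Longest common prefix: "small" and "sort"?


Word 1: "small"
Word 2: "sort"
Comparing from start:
  Pos 0: 's' == 's'
  Pos 1: 'm' != 'o' (stop)
LCP = "s" (length 1)


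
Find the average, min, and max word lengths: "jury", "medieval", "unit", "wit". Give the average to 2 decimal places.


Lengths: "jury"=4, "medieval"=8, "unit"=4, "wit"=3
Sum = 19, Count = 4
Average = 19/4 = 4.75
= avg=4.75, min=3, max=8


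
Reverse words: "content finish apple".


Original: "content finish apple"
Words (1..n): content | finish | apple
Reversed (n..1): apple | finish | content
Result = "apple finish content"


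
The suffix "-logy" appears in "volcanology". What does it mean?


Suffix: -logy
Example: volcanology = volcano + -logy
Meaning = study of


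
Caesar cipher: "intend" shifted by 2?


Word: "intend"
Shift: 2
Each letter → (letter + shift) mod 26:
  'i' (8) + 2 = 10 → 'k'
  'n' (13) + 2 = 15 → 'p'
  't' (19) + 2 = 21 → 'v'
  'e' (4) + 2 = 6 → 'g'
  'n' (13) + 2 = 15 → 'p'
  'd' (3) + 2 = 5 → 'f'
Result = "kpvgpf"


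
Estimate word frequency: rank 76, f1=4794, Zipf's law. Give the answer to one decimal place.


Zipf's law: f(r) = f(1) / r
f(1) = 4794
f(76) = 4794 / 76
= 63.1 occurrences


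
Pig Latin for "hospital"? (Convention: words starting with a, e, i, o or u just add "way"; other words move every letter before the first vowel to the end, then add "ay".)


Word: "hospital"
Starts with consonant(s) → move to end, add 'ay'
Consonant cluster: "h"
Pig Latin = "ospitalhay"


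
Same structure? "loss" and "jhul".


Pattern of "loss": [0, 1, 2, 2]
Pattern of "jhul": [0, 1, 2, 3]
Patterns do not match
Same pattern = No


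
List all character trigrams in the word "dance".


Word: "dance" (length 5)
Number of trigrams = 5 - 3 + 1 = 3
  Position 0: "dan"
  Position 1: "anc"
  Position 2: "nce"
Trigrams = "dan", "anc", "nce"


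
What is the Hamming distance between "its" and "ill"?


Comparing character by character (same length = 3):
  Pos 0: 'i' vs 'i' =
  Pos 1: 't' vs 'l' !=
  Pos 2: 's' vs 'l' !=
Hamming distance = 2


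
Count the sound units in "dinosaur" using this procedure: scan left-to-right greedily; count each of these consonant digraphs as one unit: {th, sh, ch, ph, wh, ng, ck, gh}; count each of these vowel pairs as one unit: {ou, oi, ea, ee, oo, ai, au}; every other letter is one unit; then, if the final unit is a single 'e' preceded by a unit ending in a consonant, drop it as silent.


Word: "dinosaur" (8 letters)
Left-to-right scan:
  (1) 'd' (letter)
  (2) 'i' (letter)
  (3) 'n' (letter)
  (4) 'o' (letter)
  (5) 's' (letter)
  (6) 'au' (vowel-pair)
  (7) 'r' (letter)
Units from scan: 7
Sound units = 7 units


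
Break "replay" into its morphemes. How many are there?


Word: "replay"
Morphemes: re- / play
Each morpheme carries meaning
= 2 morphemes


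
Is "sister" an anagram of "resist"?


Word 1: "resist" → sorted: eirsst
Word 2: "sister" → sorted: eirsst
Same letters? eirsst == eirsst
Anagram = Yes


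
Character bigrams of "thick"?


Word: "thick" (length 5)
Number of bigrams = 5 - 2 + 1 = 4
  Position 0: "th"
  Position 1: "hi"
  Position 2: "ic"
  Position 3: "ck"
Bigrams = "th", "hi", "ic", "ck"


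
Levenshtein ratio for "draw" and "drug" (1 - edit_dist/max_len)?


Word 1: "draw" (length 4)
Word 2: "drug" (length 4)
One optimal edit sequence:
  1. keep 'd'
  2. keep 'r'
  3. substitute 'a' -> 'u'  (+1)
  4. substitute 'w' -> 'g'  (+1)
Edit distance = 2
Max length = max(4, 4) = 4
Similarity = 1 - 2/4
= 0.5000


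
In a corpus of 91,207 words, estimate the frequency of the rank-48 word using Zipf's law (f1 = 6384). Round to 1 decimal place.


Zipf's law: f(r) = f(1) / r
f(1) = 6384
f(48) = 6384 / 48
= 133.0 occurrences


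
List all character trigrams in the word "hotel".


Word: "hotel" (length 5)
Number of trigrams = 5 - 3 + 1 = 3
  Position 0: "hot"
  Position 1: "ote"
  Position 2: "tel"
Trigrams = "hot", "ote", "tel"


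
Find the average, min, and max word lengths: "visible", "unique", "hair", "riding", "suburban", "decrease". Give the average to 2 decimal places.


Lengths: "visible"=7, "unique"=6, "hair"=4, "riding"=6, "suburban"=8, "decrease"=8
Sum = 39, Count = 6
Average = 39/6 = 6.50
= avg=6.50, min=4, max=8


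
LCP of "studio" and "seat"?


Word 1: "studio"
Word 2: "seat"
Comparing from start:
  Pos 0: 's' == 's'
  Pos 1: 't' != 'e' (stop)
LCP = "s" (length 1)


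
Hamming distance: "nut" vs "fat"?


Comparing character by character (same length = 3):
  Pos 0: 'n' vs 'f' !=
  Pos 1: 'u' vs 'a' !=
  Pos 2: 't' vs 't' =
Hamming distance = 2


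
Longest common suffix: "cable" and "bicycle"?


Word 1: "cable"
Word 2: "bicycle"
Comparing from end:
  Pos -1: 'e' == 'e'
  Pos -2: 'l' == 'l'
  Pos -3: 'b' != 'c' (stop)
LCS = "le" (length 2)


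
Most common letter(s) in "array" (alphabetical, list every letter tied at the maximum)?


Word: "array"
Letter counts:
  'a': 2
  'r': 2
  'y': 1
Maximum count = 2
Most frequent = 'a', 'r' (2 times each)


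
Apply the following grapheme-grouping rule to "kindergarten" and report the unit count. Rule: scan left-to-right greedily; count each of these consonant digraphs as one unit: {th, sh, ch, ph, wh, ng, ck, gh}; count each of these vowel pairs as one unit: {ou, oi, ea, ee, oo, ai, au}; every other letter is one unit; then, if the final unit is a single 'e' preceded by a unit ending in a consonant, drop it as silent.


Word: "kindergarten" (12 letters)
Left-to-right scan:
  1. 'k' (letter)
  2. 'i' (letter)
  3. 'n' (letter)
  4. 'd' (letter)
  5. 'e' (letter)
  6. 'r' (letter)
  7. 'g' (letter)
  8. 'a' (letter)
  9. 'r' (letter)
  10. 't' (letter)
  11. 'e' (letter)
  12. 'n' (letter)
Units from scan: 12
Sound units = 12 units


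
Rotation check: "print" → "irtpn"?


Word: "print", Candidate: "irtpn"
Method: check if candidate is substring of word+word
"printprint" contains "irtpn"? No
Is rotation = No


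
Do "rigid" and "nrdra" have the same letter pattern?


Pattern of "rigid": [0, 1, 2, 1, 3]
Pattern of "nrdra": [0, 1, 2, 1, 3]
Patterns match
Same pattern = Yes


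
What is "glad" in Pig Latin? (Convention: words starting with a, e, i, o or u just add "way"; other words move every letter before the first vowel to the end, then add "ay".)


Word: "glad"
Starts with consonant(s) → move to end, add 'ay'
Consonant cluster: "gl"
Pig Latin = "adglay"


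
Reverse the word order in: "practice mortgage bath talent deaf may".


Original: "practice mortgage bath talent deaf may"
Words (1..n): practice | mortgage | bath | talent | deaf | may
Reversed (n..1): may | deaf | talent | bath | mortgage | practice
Result = "may deaf talent bath mortgage practice"


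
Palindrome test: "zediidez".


Word: "zediidez"
Reversed: "zediidez"
Forward == Backward? zediidez == zediidez
Palindrome = Yes


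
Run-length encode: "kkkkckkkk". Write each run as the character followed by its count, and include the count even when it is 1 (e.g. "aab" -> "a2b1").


String: "kkkkckkkk"
Scanning for consecutive runs:
  'k' x 4
  'c' x 1
  'k' x 4
RLE = "k4c1k4"


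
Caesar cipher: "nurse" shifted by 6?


Word: "nurse"
Shift: 6
Each letter → (letter + shift) mod 26:
  'n' (13) + 6 = 19 → 't'
  'u' (20) + 6 = 0 → 'a'
  'r' (17) + 6 = 23 → 'x'
  's' (18) + 6 = 24 → 'y'
  'e' (4) + 6 = 10 → 'k'
Result = "taxyk"


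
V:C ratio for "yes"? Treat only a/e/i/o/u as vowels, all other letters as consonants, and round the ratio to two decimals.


Word: "yes"
Vowels (a,e,i,o,u): 1
Consonants: 2
Ratio = 1/2
= 0.50


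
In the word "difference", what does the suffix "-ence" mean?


Suffix: -ence
Example: difference = differ + -ence
Meaning = state of


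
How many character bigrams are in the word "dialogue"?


Word: "dialogue" (length 8)
Number of 2-grams = length - 2 + 1 = 8 - 2 + 1
= 7


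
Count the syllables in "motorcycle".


Word: "motorcycle"
Syllable breakdown: mo | tor | cy | cle
Counting: 4 parts
= 4 syllables


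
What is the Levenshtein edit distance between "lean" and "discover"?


Word 1: "lean" (length 4)
Word 2: "discover" (length 8)
One optimal edit sequence (insert/delete/substitute each cost 1):
  1. insert 'd'  (+1)
  2. insert 'i'  (+1)
  3. insert 's'  (+1)
  4. insert 'c'  (+1)
  5. substitute 'l' -> 'o'  (+1)
  6. substitute 'e' -> 'v'  (+1)
  7. substitute 'a' -> 'e'  (+1)
  8. substitute 'n' -> 'r'  (+1)
Total edit operations: 8
Edit distance = 8


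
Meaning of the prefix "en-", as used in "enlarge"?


Prefix: en-
As in: enlarge -> en- + large
Meaning = cause to / put into


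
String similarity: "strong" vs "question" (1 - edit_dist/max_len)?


Word 1: "strong" (length 6)
Word 2: "question" (length 8)
One optimal edit sequence:
  1. insert 'q'  (+1)
  2. insert 'u'  (+1)
  3. insert 'e'  (+1)
  4. keep 's'
  5. keep 't'
  6. substitute 'r' -> 'i'  (+1)
  7. keep 'o'
  8. keep 'n'
  9. delete 'g'  (+1)
Edit distance = 5
Max length = max(6, 8) = 8
Similarity = 1 - 5/8
= 0.3750


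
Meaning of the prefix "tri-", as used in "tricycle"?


Prefix: tri-
Example: tricycle = tri- + cycle
Meaning = three


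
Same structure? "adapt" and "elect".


Pattern of "adapt": [0, 1, 0, 2, 3]
Pattern of "elect": [0, 1, 0, 2, 3]
Patterns match
Same pattern = Yes


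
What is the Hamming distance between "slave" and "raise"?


Comparing character by character (same length = 5):
  Pos 0: 's' vs 'r' !=
  Pos 1: 'l' vs 'a' !=
  Pos 2: 'a' vs 'i' !=
  Pos 3: 'v' vs 's' !=
  Pos 4: 'e' vs 'e' =
Hamming distance = 4


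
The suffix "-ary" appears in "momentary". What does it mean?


Suffix: -ary
As in: momentary -> moment + -ary
Meaning = relating to


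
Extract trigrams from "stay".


Word: "stay" (length 4)
Number of trigrams = 4 - 3 + 1 = 2
  Position 0: "sta"
  Position 1: "tay"
Trigrams = "sta", "tay"


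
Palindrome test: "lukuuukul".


Word: "lukuuukul"
Reversed: "lukuuukul"
Forward == Backward? lukuuukul == lukuuukul
Palindrome = Yes


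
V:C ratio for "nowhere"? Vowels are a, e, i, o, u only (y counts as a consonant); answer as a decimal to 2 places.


Word: "nowhere"
Vowels (a,e,i,o,u): 3
Consonants: 4
Ratio = 3/4
= 0.75


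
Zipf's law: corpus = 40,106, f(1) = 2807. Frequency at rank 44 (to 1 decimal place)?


Zipf's law: f(r) = f(1) / r
f(1) = 2807
f(44) = 2807 / 44
= 63.8 occurrences


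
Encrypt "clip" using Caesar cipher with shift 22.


Word: "clip"
Shift: 22
Each letter → (letter + shift) mod 26:
  'c' (2) + 22 = 24 → 'y'
  'l' (11) + 22 = 7 → 'h'
  'i' (8) + 22 = 4 → 'e'
  'p' (15) + 22 = 11 → 'l'
Result = "yhel"


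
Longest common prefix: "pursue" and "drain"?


Word 1: "pursue"
Word 2: "drain"
Comparing from start:
  Pos 0: 'p' != 'd' (stop)
LCP = "" (length 0)


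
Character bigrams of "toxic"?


Word: "toxic" (length 5)
Number of bigrams = 5 - 2 + 1 = 4
  Position 0: "to"
  Position 1: "ox"
  Position 2: "xi"
  Position 3: "ic"
Bigrams = "to", "ox", "xi", "ic"


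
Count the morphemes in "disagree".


Word: "disagree"
Morphemes: dis- / agree
Each morpheme carries meaning
= 2 morphemes


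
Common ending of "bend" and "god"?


Word 1: "bend"
Word 2: "god"
Comparing from end:
  Pos -1: 'd' == 'd'
  Pos -2: 'n' != 'o' (stop)
LCS = "d" (length 1)


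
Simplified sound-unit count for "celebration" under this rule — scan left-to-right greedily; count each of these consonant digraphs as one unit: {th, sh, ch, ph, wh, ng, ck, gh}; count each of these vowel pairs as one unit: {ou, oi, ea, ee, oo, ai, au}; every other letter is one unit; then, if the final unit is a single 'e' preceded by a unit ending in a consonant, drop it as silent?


Word: "celebration" (11 letters)
Left-to-right scan:
  [1] 'c' (letter)
  [2] 'e' (letter)
  [3] 'l' (letter)
  [4] 'e' (letter)
  [5] 'b' (letter)
  [6] 'r' (letter)
  [7] 'a' (letter)
  [8] 't' (letter)
  [9] 'i' (letter)
  [10] 'o' (letter)
  [11] 'n' (letter)
Units from scan: 11
Sound units = 11 units


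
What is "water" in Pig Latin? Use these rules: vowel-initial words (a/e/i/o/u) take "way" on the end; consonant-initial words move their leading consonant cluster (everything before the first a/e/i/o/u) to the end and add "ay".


Word: "water"
Starts with consonant(s) → move to end, add 'ay'
Consonant cluster: "w"
Pig Latin = "aterway"


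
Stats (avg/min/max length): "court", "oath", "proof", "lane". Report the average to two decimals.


Lengths: "court"=5, "oath"=4, "proof"=5, "lane"=4
Sum = 18, Count = 4
Average = 18/4 = 4.50
= avg=4.50, min=4, max=5


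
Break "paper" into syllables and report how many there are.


Word: "paper"
Syllable breakdown: pa / per
Counting: 2 parts
= 2 syllables


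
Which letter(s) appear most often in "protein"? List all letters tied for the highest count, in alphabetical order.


Word: "protein"
Letter counts:
  'e': 1
  'i': 1
  'n': 1
  'o': 1
  'p': 1
  'r': 1
  't': 1
Maximum count = 1
Most frequent = 'e', 'i', 'n', 'o', 'p', 'r', 't' (1 time each)


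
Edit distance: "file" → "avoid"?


Word 1: "file" (length 4)
Word 2: "avoid" (length 5)
One optimal edit sequence (insert/delete/substitute each cost 1):
  1. insert 'a'  (+1)
  2. substitute 'f' -> 'v'  (+1)
  3. substitute 'i' -> 'o'  (+1)
  4. substitute 'l' -> 'i'  (+1)
  5. substitute 'e' -> 'd'  (+1)
Total edit operations: 5
Edit distance = 5


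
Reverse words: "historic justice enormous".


Original: "historic justice enormous"
Words (1..n): historic | justice | enormous
Reversed (n..1): enormous | justice | historic
Result = "enormous justice historic"


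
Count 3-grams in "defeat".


Word: "defeat" (length 6)
Number of 3-grams = length - 3 + 1 = 6 - 3 + 1
= 4


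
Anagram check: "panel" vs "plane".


Word 1: "panel" → sorted: aelnp
Word 2: "plane" → sorted: aelnp
Same letters? aelnp == aelnp
Anagram = Yes


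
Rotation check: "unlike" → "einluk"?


Word: "unlike", Candidate: "einluk"
Method: check if candidate is substring of word+word
"unlikeunlike" contains "einluk"? No
Is rotation = No


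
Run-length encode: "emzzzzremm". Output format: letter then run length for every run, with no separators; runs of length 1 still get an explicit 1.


String: "emzzzzremm"
Scanning for consecutive runs:
  'e' x 1
  'm' x 1
  'z' x 4
  'r' x 1
  'e' x 1
  'm' x 2
RLE = "e1m1z4r1e1m2"


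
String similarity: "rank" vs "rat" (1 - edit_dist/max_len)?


Word 1: "rank" (length 4)
Word 2: "rat" (length 3)
One optimal edit sequence:
  1. keep 'r'
  2. keep 'a'
  3. delete 'n'  (+1)
  4. substitute 'k' -> 't'  (+1)
Edit distance = 2
Max length = max(4, 3) = 4
Similarity = 1 - 2/4
= 0.5000


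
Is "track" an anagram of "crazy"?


Word 1: "crazy" → sorted: acryz
Word 2: "track" → sorted: ackrt
Same letters? acryz != ackrt
Anagram = No


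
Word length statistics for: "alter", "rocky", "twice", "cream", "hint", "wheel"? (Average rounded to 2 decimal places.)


Lengths: "alter"=5, "rocky"=5, "twice"=5, "cream"=5, "hint"=4, "wheel"=5
Sum = 29, Count = 6
Average = 29/6 = 4.83
= avg=4.83, min=4, max=5


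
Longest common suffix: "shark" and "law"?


Word 1: "shark"
Word 2: "law"
Comparing from end:
  Pos -1: 'k' != 'w' (stop)
LCS = "" (length 0)


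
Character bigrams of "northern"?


Word: "northern" (length 8)
Number of bigrams = 8 - 2 + 1 = 7
  Position 0: "no"
  Position 1: "or"
  Position 2: "rt"
  Position 3: "th"
  Position 4: "he"
  Position 5: "er"
  Position 6: "rn"
Bigrams = "no", "or", "rt", "th", "he", "er", "rn"


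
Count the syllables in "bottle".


Word: "bottle"
Syllable breakdown: bot | tle
Counting: 2 parts
= 2 syllables


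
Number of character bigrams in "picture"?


Word: "picture" (length 7)
Number of 2-grams = length - 2 + 1 = 7 - 2 + 1
= 6


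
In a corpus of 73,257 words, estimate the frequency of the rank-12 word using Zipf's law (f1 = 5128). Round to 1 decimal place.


Zipf's law: f(r) = f(1) / r
f(1) = 5128
f(12) = 5128 / 12
= 427.3 occurrences


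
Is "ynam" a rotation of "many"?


Word: "many", Candidate: "ynam"
Method: check if candidate is substring of word+word
"manymany" contains "ynam"? No
Is rotation = No


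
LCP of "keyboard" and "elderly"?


Word 1: "keyboard"
Word 2: "elderly"
Comparing from start:
  Pos 0: 'k' != 'e' (stop)
LCP = "" (length 0)


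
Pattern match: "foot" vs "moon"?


Pattern of "foot": [0, 1, 1, 2]
Pattern of "moon": [0, 1, 1, 2]
Patterns match
Same pattern = Yes


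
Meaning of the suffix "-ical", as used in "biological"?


Suffix: -ical
Example: biological (biology + -ical, with a spelling change)
Meaning = relating to


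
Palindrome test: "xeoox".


Word: "xeoox"
Reversed: "xooex"
Forward == Backward? xeoox != xooex
Palindrome = No


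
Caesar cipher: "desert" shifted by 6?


Word: "desert"
Shift: 6
Each letter → (letter + shift) mod 26:
  'd' (3) + 6 = 9 → 'j'
  'e' (4) + 6 = 10 → 'k'
  's' (18) + 6 = 24 → 'y'
  'e' (4) + 6 = 10 → 'k'
  'r' (17) + 6 = 23 → 'x'
  't' (19) + 6 = 25 → 'z'
Result = "jkykxz"


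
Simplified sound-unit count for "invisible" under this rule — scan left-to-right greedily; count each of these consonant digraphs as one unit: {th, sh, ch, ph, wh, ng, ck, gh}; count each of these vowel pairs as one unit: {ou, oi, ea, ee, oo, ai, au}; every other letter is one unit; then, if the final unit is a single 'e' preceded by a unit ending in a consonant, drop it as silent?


Word: "invisible" (9 letters)
Left-to-right scan:
  1. 'i' (letter)
  2. 'n' (letter)
  3. 'v' (letter)
  4. 'i' (letter)
  5. 's' (letter)
  6. 'i' (letter)
  7. 'b' (letter)
  8. 'l' (letter)
  9. 'e' (letter)
Units from scan: 9
Final unit is 'e' after a consonant -> drop as silent (-1)
Sound units = 8 units


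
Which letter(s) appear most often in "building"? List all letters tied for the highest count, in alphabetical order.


Word: "building"
Letter counts:
  'b': 1
  'd': 1
  'g': 1
  'i': 2
  'l': 1
  'n': 1
  'u': 1
Maximum count = 2
Most frequent = 'i' (2 times each)


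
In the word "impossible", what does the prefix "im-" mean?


Prefix: im-
As in: impossible -> im- + possible
Meaning = not / into


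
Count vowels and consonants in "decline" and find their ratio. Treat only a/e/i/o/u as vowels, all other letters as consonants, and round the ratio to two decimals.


Word: "decline"
Vowels (a,e,i,o,u): 3
Consonants: 4
Ratio = 3/4
= 0.75


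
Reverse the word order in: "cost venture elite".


Original: "cost venture elite"
Words (1..n): cost | venture | elite
Reversed (n..1): elite | venture | cost
Result = "elite venture cost"


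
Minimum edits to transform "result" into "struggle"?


Word 1: "result" (length 6)
Word 2: "struggle" (length 8)
One optimal edit sequence (insert/delete/substitute each cost 1):
  1. insert 's'  (+1)
  2. insert 't'  (+1)
  3. keep 'r'
  4. substitute 'e' -> 'u'  (+1)
  5. substitute 's' -> 'g'  (+1)
  6. substitute 'u' -> 'g'  (+1)
  7. keep 'l'
  8. substitute 't' -> 'e'  (+1)
Total edit operations: 6
Edit distance = 6


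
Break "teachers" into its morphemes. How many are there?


Word: "teachers"
Morphemes: teach / -er / -s
Each morpheme carries meaning
= 3 morphemes


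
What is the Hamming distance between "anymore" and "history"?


Comparing character by character (same length = 7):
  Pos 0: 'a' vs 'h' !=
  Pos 1: 'n' vs 'i' !=
  Pos 2: 'y' vs 's' !=
  Pos 3: 'm' vs 't' !=
  Pos 4: 'o' vs 'o' =
  Pos 5: 'r' vs 'r' =
  Pos 6: 'e' vs 'y' !=
Hamming distance = 5


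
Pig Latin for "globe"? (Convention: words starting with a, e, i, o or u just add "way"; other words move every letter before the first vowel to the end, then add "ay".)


Word: "globe"
Starts with consonant(s) → move to end, add 'ay'
Consonant cluster: "gl"
Pig Latin = "obeglay"


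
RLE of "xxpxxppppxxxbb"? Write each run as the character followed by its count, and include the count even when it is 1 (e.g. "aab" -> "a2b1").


String: "xxpxxppppxxxbb"
Scanning for consecutive runs:
  'x' x 2
  'p' x 1
  'x' x 2
  'p' x 4
  'x' x 3
  'b' x 2
RLE = "x2p1x2p4x3b2"


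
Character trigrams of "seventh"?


Word: "seventh" (length 7)
Number of trigrams = 7 - 3 + 1 = 5
  Position 0: "sev"
  Position 1: "eve"
  Position 2: "ven"
  Position 3: "ent"
  Position 4: "nth"
Trigrams = "sev", "eve", "ven", "ent", "nth"


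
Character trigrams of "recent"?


Word: "recent" (length 6)
Number of trigrams = 6 - 3 + 1 = 4
  Position 0: "rec"
  Position 1: "ece"
  Position 2: "cen"
  Position 3: "ent"
Trigrams = "rec", "ece", "cen", "ent"


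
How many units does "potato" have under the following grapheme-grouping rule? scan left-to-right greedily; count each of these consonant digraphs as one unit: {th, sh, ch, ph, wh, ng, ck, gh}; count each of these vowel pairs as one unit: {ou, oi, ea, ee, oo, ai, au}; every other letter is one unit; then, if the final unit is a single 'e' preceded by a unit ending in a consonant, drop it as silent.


Word: "potato" (6 letters)
Left-to-right scan:
  [1] 'p' (letter)
  [2] 'o' (letter)
  [3] 't' (letter)
  [4] 'a' (letter)
  [5] 't' (letter)
  [6] 'o' (letter)
Units from scan: 6
Sound units = 6 units


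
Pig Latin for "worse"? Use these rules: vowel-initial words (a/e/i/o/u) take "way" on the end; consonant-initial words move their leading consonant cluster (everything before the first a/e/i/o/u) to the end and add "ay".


Word: "worse"
Starts with consonant(s) → move to end, add 'ay'
Consonant cluster: "w"
Pig Latin = "orseway"


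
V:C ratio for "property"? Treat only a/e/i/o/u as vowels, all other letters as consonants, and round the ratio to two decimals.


Word: "property"
Vowels (a,e,i,o,u): 2
Consonants: 6
Ratio = 2/6
= 0.33


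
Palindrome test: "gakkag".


Word: "gakkag"
Reversed: "gakkag"
Forward == Backward? gakkag == gakkag
Palindrome = Yes


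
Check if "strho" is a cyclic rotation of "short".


Word: "short", Candidate: "strho"
Method: check if candidate is substring of word+word
"shortshort" contains "strho"? No
Is rotation = No


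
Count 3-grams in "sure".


Word: "sure" (length 4)
Number of 3-grams = length - 3 + 1 = 4 - 3 + 1
= 2


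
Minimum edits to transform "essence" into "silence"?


Word 1: "essence" (length 7)
Word 2: "silence" (length 7)
One optimal edit sequence (insert/delete/substitute each cost 1):
  1. substitute 'e' -> 's'  (+1)
  2. substitute 's' -> 'i'  (+1)
  3. substitute 's' -> 'l'  (+1)
  4. keep 'e'
  5. keep 'n'
  6. keep 'c'
  7. keep 'e'
Total edit operations: 3
Edit distance = 3


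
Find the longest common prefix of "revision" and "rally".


Word 1: "revision"
Word 2: "rally"
Comparing from start:
  Pos 0: 'r' == 'r'
  Pos 1: 'e' != 'a' (stop)
LCP = "r" (length 1)


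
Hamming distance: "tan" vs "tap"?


Comparing character by character (same length = 3):
  Pos 0: 't' vs 't' =
  Pos 1: 'a' vs 'a' =
  Pos 2: 'n' vs 'p' !=
Hamming distance = 1


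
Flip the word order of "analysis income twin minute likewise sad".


Original: "analysis income twin minute likewise sad"
Words (1..n): analysis | income | twin | minute | likewise | sad
Reversed (n..1): sad | likewise | minute | twin | income | analysis
Result = "sad likewise minute twin income analysis"


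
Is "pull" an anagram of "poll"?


Word 1: "poll" → sorted: llop
Word 2: "pull" → sorted: llpu
Same letters? llop != llpu
Anagram = No


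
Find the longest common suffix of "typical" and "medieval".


Word 1: "typical"
Word 2: "medieval"
Comparing from end:
  Pos -1: 'l' == 'l'
  Pos -2: 'a' == 'a'
  Pos -3: 'c' != 'v' (stop)
LCS = "al" (length 2)


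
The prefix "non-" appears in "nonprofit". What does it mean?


Prefix: non-
Example: nonprofit = non- + profit
Meaning = not


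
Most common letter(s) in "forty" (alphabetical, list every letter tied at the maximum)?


Word: "forty"
Letter counts:
  'f': 1
  'o': 1
  'r': 1
  't': 1
  'y': 1
Maximum count = 1
Most frequent = 'f', 'o', 'r', 't', 'y' (1 time each)


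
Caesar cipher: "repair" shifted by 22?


Word: "repair"
Shift: 22
Each letter → (letter + shift) mod 26:
  'r' (17) + 22 = 13 → 'n'
  'e' (4) + 22 = 0 → 'a'
  'p' (15) + 22 = 11 → 'l'
  'a' (0) + 22 = 22 → 'w'
  'i' (8) + 22 = 4 → 'e'
  'r' (17) + 22 = 13 → 'n'
Result = "nalwen"


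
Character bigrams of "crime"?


Word: "crime" (length 5)
Number of bigrams = 5 - 2 + 1 = 4
  Position 0: "cr"
  Position 1: "ri"
  Position 2: "im"
  Position 3: "me"
Bigrams = "cr", "ri", "im", "me"


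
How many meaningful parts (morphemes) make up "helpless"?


Word: "helpless"
Morphemes: help / -less
Each morpheme carries meaning
= 2 morphemes


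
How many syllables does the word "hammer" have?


Word: "hammer"
Syllable breakdown: ham-mer
Counting: 2 parts
= 2 syllables


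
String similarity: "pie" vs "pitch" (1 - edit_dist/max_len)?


Word 1: "pie" (length 3)
Word 2: "pitch" (length 5)
One optimal edit sequence:
  1. keep 'p'
  2. keep 'i'
  3. insert 't'  (+1)
  4. insert 'c'  (+1)
  5. substitute 'e' -> 'h'  (+1)
Edit distance = 3
Max length = max(3, 5) = 5
Similarity = 1 - 3/5
= 0.4000


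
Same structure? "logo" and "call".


Pattern of "logo": [0, 1, 2, 1]
Pattern of "call": [0, 1, 2, 2]
Patterns do not match
Same pattern = No


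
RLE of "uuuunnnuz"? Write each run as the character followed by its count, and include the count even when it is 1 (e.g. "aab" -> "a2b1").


String: "uuuunnnuz"
Scanning for consecutive runs:
  'u' x 4
  'n' x 3
  'u' x 1
  'z' x 1
RLE = "u4n3u1z1"


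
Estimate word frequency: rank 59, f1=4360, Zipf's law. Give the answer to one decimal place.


Zipf's law: f(r) = f(1) / r
f(1) = 4360
f(59) = 4360 / 59
= 73.9 occurrences


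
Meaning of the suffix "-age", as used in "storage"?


Suffix: -age
As in: storage -> store + -age, with a spelling change
Meaning = result / collection


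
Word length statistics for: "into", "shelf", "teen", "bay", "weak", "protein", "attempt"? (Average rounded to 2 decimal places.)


Lengths: "into"=4, "shelf"=5, "teen"=4, "bay"=3, "weak"=4, "protein"=7, "attempt"=7
Sum = 34, Count = 7
Average = 34/7 = 4.86
= avg=4.86, min=3, max=7


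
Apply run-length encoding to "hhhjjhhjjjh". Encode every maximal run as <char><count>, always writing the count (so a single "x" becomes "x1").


String: "hhhjjhhjjjh"
Scanning for consecutive runs:
  'h' x 3
  'j' x 2
  'h' x 2
  'j' x 3
  'h' x 1
RLE = "h3j2h2j3h1"


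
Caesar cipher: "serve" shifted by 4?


Word: "serve"
Shift: 4
Each letter → (letter + shift) mod 26:
  's' (18) + 4 = 22 → 'w'
  'e' (4) + 4 = 8 → 'i'
  'r' (17) + 4 = 21 → 'v'
  'v' (21) + 4 = 25 → 'z'
  'e' (4) + 4 = 8 → 'i'
Result = "wivzi"


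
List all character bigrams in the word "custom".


Word: "custom" (length 6)
Number of bigrams = 6 - 2 + 1 = 5
  Position 0: "cu"
  Position 1: "us"
  Position 2: "st"
  Position 3: "to"
  Position 4: "om"
Bigrams = "cu", "us", "st", "to", "om"


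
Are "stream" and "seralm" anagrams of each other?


Word 1: "stream" → sorted: aemrst
Word 2: "seralm" → sorted: aelmrs
Same letters? aemrst != aelmrs
Anagram = No


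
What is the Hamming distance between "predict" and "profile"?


Comparing character by character (same length = 7):
  Pos 0: 'p' vs 'p' =
  Pos 1: 'r' vs 'r' =
  Pos 2: 'e' vs 'o' !=
  Pos 3: 'd' vs 'f' !=
  Pos 4: 'i' vs 'i' =
  Pos 5: 'c' vs 'l' !=
  Pos 6: 't' vs 'e' !=
Hamming distance = 4


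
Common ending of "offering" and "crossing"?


Word 1: "offering"
Word 2: "crossing"
Comparing from end:
  Pos -1: 'g' == 'g'
  Pos -2: 'n' == 'n'
  Pos -3: 'i' == 'i'
  Pos -4: 'r' != 's' (stop)
LCS = "ing" (length 3)


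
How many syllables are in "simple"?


Word: "simple"
Syllable breakdown: sim · ple
Counting: 2 parts
= 2 syllables


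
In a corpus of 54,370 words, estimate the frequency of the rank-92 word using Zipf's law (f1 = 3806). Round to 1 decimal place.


Zipf's law: f(r) = f(1) / r
f(1) = 3806
f(92) = 3806 / 92
= 41.4 occurrences


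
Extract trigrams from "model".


Word: "model" (length 5)
Number of trigrams = 5 - 3 + 1 = 3
  Position 0: "mod"
  Position 1: "ode"
  Position 2: "del"
Trigrams = "mod", "ode", "del"


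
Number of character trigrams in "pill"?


Word: "pill" (length 4)
Number of 3-grams = length - 3 + 1 = 4 - 3 + 1
= 2


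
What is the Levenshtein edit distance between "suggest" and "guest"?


Word 1: "suggest" (length 7)
Word 2: "guest" (length 5)
One optimal edit sequence (insert/delete/substitute each cost 1):
  1. delete 's'  (+1)
  2. delete 'u'  (+1)
  3. keep 'g'
  4. substitute 'g' -> 'u'  (+1)
  5. keep 'e'
  6. keep 's'
  7. keep 't'
Total edit operations: 3
Edit distance = 3


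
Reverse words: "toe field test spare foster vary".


Original: "toe field test spare foster vary"
Words (1..n): toe | field | test | spare | foster | vary
Reversed (n..1): vary | foster | spare | test | field | toe
Result = "vary foster spare test field toe"


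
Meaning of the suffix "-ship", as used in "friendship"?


Suffix: -ship
As in: friendship -> friend + -ship
Meaning = state / position


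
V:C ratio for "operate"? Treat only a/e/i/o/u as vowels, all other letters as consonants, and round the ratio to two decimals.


Word: "operate"
Vowels (a,e,i,o,u): 4
Consonants: 3
Ratio = 4/3
= 1.33


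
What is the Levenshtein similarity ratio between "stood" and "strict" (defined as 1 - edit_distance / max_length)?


Word 1: "stood" (length 5)
Word 2: "strict" (length 6)
One optimal edit sequence:
  1. keep 's'
  2. keep 't'
  3. insert 'r'  (+1)
  4. substitute 'o' -> 'i'  (+1)
  5. substitute 'o' -> 'c'  (+1)
  6. substitute 'd' -> 't'  (+1)
Edit distance = 4
Max length = max(5, 6) = 6
Similarity = 1 - 4/6
= 0.3333


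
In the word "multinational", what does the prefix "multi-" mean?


Prefix: multi-
Example: multinational = multi- + national
Meaning = many


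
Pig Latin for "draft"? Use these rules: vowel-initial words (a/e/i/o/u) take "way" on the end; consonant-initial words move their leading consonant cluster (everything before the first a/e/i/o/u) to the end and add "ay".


Word: "draft"
Starts with consonant(s) → move to end, add 'ay'
Consonant cluster: "dr"
Pig Latin = "aftdray"


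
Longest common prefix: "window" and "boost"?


Word 1: "window"
Word 2: "boost"
Comparing from start:
  Pos 0: 'w' != 'b' (stop)
LCP = "" (length 0)


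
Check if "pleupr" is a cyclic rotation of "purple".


Word: "purple", Candidate: "pleupr"
Method: check if candidate is substring of word+word
"purplepurple" contains "pleupr"? No
Is rotation = No


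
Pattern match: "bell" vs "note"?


Pattern of "bell": [0, 1, 2, 2]
Pattern of "note": [0, 1, 2, 3]
Patterns do not match
Same pattern = No


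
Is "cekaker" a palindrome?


Word: "cekaker"
Reversed: "rekakec"
Forward == Backward? cekaker != rekakec
Palindrome = No


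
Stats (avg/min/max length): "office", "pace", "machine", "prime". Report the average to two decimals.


Lengths: "office"=6, "pace"=4, "machine"=7, "prime"=5
Sum = 22, Count = 4
Average = 22/4 = 5.50
= avg=5.50, min=4, max=7


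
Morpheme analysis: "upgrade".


Word: "upgrade"
Morphemes: up- | grade
Each morpheme carries meaning
= 2 morphemes


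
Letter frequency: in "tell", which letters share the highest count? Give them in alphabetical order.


Word: "tell"
Letter counts:
  'e': 1
  'l': 2
  't': 1
Maximum count = 2
Most frequent = 'l' (2 times each)


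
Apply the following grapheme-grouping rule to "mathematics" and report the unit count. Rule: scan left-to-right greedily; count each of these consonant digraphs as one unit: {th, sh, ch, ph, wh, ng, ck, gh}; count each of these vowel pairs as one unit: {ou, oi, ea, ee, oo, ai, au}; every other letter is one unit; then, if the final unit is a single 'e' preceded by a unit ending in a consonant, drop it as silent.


Word: "mathematics" (11 letters)
Left-to-right scan:
  (1) 'm' (letter)
  (2) 'a' (letter)
  (3) 'th' (digraph)
  (4) 'e' (letter)
  (5) 'm' (letter)
  (6) 'a' (letter)
  (7) 't' (letter)
  (8) 'i' (letter)
  (9) 'c' (letter)
  (10) 's' (letter)
Units from scan: 10
Sound units = 10 units


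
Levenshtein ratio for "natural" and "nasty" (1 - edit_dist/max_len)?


Word 1: "natural" (length 7)
Word 2: "nasty" (length 5)
One optimal edit sequence:
  1. keep 'n'
  2. keep 'a'
  3. delete 't'  (+1)
  4. delete 'u'  (+1)
  5. substitute 'r' -> 's'  (+1)
  6. substitute 'a' -> 't'  (+1)
  7. substitute 'l' -> 'y'  (+1)
Edit distance = 5
Max length = max(7, 5) = 7
Similarity = 1 - 5/7
= 0.2857


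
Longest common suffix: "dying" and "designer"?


Word 1: "dying"
Word 2: "designer"
Comparing from end:
  Pos -1: 'g' != 'r' (stop)
LCS = "" (length 0)


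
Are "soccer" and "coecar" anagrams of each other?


Word 1: "soccer" → sorted: cceors
Word 2: "coecar" → sorted: acceor
Same letters? cceors != acceor
Anagram = No


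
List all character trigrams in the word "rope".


Word: "rope" (length 4)
Number of trigrams = 4 - 3 + 1 = 2
  Position 0: "rop"
  Position 1: "ope"
Trigrams = "rop", "ope"


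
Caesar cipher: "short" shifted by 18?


Word: "short"
Shift: 18
Each letter → (letter + shift) mod 26:
  's' (18) + 18 = 10 → 'k'
  'h' (7) + 18 = 25 → 'z'
  'o' (14) + 18 = 6 → 'g'
  'r' (17) + 18 = 9 → 'j'
  't' (19) + 18 = 11 → 'l'
Result = "kzgjl"


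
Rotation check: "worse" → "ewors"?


Word: "worse", Candidate: "ewors"
Method: check if candidate is substring of word+word
"worseworse" contains "ewors"? Yes
Is rotation = Yes


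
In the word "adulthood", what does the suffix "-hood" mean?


Suffix: -hood
As in: adulthood -> adult + -hood
Meaning = state / condition


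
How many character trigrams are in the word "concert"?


Word: "concert" (length 7)
Number of 3-grams = length - 3 + 1 = 7 - 3 + 1
= 5


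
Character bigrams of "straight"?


Word: "straight" (length 8)
Number of bigrams = 8 - 2 + 1 = 7
  Position 0: "st"
  Position 1: "tr"
  Position 2: "ra"
  Position 3: "ai"
  Position 4: "ig"
  Position 5: "gh"
  Position 6: "ht"
Bigrams = "st", "tr", "ra", "ai", "ig", "gh", "ht"


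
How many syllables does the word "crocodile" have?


Word: "crocodile"
Syllable breakdown: croc / o / dile
Counting: 3 parts
= 3 syllables


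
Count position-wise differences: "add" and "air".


Comparing character by character (same length = 3):
  Pos 0: 'a' vs 'a' =
  Pos 1: 'd' vs 'i' !=
  Pos 2: 'd' vs 'r' !=
Hamming distance = 2


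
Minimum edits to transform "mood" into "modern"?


Word 1: "mood" (length 4)
Word 2: "modern" (length 6)
One optimal edit sequence (insert/delete/substitute each cost 1):
  1. keep 'm'
  2. keep 'o'
  3. insert 'd'  (+1)
  4. insert 'e'  (+1)
  5. substitute 'o' -> 'r'  (+1)
  6. substitute 'd' -> 'n'  (+1)
Total edit operations: 4
Edit distance = 4


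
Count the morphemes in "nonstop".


Word: "nonstop"
Morphemes: non- + stop
Each morpheme carries meaning
= 2 morphemes


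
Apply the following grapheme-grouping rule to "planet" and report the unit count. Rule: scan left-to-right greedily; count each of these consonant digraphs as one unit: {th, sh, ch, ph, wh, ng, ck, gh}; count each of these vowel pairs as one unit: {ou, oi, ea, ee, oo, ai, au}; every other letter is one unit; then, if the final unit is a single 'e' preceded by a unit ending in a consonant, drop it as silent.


Word: "planet" (6 letters)
Left-to-right scan:
  (1) 'p' (letter)
  (2) 'l' (letter)
  (3) 'a' (letter)
  (4) 'n' (letter)
  (5) 'e' (letter)
  (6) 't' (letter)
Units from scan: 6
Sound units = 6 units


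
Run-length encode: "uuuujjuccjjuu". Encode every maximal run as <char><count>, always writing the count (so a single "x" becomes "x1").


String: "uuuujjuccjjuu"
Scanning for consecutive runs:
  'u' x 4
  'j' x 2
  'u' x 1
  'c' x 2
  'j' x 2
  'u' x 2
RLE = "u4j2u1c2j2u2"
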